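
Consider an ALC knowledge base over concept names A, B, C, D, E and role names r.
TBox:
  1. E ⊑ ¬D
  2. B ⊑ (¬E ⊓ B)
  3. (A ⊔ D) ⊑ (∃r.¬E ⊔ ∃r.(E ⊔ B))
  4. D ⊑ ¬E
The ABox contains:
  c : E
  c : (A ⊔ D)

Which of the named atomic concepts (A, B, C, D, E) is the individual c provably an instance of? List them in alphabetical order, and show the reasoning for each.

{A, E}

1. c : A?  L(c) = {E, (A ⊔ D)} ∪ {¬A}
   clash {E, ¬E} at c — c ∈ A
2. c : B?  L(c) = {E, (A ⊔ D)} ∪ {¬B}
   apply at c: E⊑¬D; (A ⊔ D)⊑(∃r.¬E ⊔ ∃r.(E ⊔ B))
   open: L(c) ⊇ {A, E, ¬B, ¬D, ∃r.¬E} (+ ∃-successors) — c ∉ B possible
3. c : C?  L(c) = {E, (A ⊔ D)} ∪ {¬C}
   apply at c: E⊑¬D; (A ⊔ D)⊑(∃r.¬E ⊔ ∃r.(E ⊔ B))
   open: L(c) ⊇ {A, E, ¬B, ¬C, ¬D, …} (+ ∃-successors) — c ∉ C possible
4. c : D?  L(c) = {E, (A ⊔ D)} ∪ {¬D}
   apply at c: (A ⊔ D)⊑(∃r.¬E ⊔ ∃r.(E ⊔ B))
   open: L(c) ⊇ {A, E, ¬B, ¬D, ∃r.¬E} (+ ∃-successors) — c ∉ D possible
5. c : E?  L(c) = {E, (A ⊔ D)} ∪ {¬E}
   clash {E, ¬E} at c — c ∈ E
6. Entailed for c: {A, E}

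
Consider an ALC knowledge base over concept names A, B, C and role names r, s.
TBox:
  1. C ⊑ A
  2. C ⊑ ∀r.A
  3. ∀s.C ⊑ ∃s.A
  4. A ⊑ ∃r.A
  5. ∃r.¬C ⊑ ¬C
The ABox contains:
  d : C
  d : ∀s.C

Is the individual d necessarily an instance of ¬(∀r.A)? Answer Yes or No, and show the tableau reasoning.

No

1. d : ¬(∀r.A)?  L(d) = {C, ∀s.C} ∪ {∀r.A}
   apply at d: C⊑A; ∀s.C⊑∃s.A
   open: L(d) ⊇ {A, C, ∀r.A, ∀r.C, ∀s.C, …} (+ ∃-successors) — d ∉ ¬(∀r.A) possible
2. Hence d : ¬(∀r.A): not entailed.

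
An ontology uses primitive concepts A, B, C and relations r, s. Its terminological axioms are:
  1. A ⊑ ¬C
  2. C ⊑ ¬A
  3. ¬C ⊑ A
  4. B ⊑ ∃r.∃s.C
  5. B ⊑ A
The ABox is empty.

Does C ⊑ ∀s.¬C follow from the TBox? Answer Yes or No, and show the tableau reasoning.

1. C ⊑ ∀s.¬C  ⇔  (C ⊓ ∃s.C) unsat w.r.t. T
   apply at x₀: C⊑¬A
   open: L(x₀) ⊇ {C, ¬A, ¬B, ∃s.C} (+ ∃-successors)
2. Hence C ⊑ ∀s.¬C: not entailed.

No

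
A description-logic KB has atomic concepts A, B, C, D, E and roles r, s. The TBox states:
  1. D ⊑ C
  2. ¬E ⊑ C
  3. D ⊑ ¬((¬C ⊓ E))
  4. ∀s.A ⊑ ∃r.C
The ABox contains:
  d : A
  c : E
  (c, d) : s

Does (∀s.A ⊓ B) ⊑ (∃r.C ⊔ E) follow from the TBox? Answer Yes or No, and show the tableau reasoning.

1. (∀s.A ⊓ B) ⊑ (∃r.C ⊔ E)  ⇔  ((∀s.A ⊓ B) ⊓ (∀r.¬C ⊓ ¬E)) unsat w.r.t. T
   all branches close; clash {C, ¬C} at an ∃-successor
2. Hence (∀s.A ⊓ B) ⊑ (∃r.C ⊔ E): entailed.

Yes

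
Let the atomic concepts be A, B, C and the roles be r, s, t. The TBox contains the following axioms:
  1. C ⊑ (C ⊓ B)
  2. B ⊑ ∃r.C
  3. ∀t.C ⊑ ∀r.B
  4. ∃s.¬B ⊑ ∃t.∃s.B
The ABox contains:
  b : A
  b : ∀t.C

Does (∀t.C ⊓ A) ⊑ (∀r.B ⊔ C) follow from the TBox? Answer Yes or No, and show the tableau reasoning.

1. (∀t.C ⊓ A) ⊑ (∀r.B ⊔ C)  ⇔  ((∀t.C ⊓ A) ⊓ (∃r.¬B ⊓ ¬C)) unsat w.r.t. T
   all branches close; clash {B, ¬B} at an ∃-successor
2. Hence (∀t.C ⊓ A) ⊑ (∀r.B ⊔ C): entailed.

Yes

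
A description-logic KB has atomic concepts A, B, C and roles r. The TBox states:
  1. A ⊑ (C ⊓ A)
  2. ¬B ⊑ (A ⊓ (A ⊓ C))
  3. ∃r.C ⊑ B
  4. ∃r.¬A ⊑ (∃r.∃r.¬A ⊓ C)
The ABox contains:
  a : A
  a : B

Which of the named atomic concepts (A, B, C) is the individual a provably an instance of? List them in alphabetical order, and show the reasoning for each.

{A, B, C}

1. a : A?  L(a) = {A, B} ∪ {¬A}
   clash {A, ¬A} at a — a ∈ A
2. a : B?  L(a) = {A, B} ∪ {¬B}
   clash {B, ¬B} at a — a ∈ B
3. a : C?  L(a) = {A, B} ∪ {¬C}
   clash {C, ¬C} at a — a ∈ C
4. Entailed for a: {A, B, C}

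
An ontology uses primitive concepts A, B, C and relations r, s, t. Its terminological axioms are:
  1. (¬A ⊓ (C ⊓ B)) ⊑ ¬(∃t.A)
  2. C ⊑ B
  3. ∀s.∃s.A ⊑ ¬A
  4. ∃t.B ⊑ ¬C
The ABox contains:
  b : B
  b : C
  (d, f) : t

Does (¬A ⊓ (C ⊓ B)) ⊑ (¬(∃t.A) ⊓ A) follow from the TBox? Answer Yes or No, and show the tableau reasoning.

No

1. (¬A ⊓ (C ⊓ B)) ⊑ (¬(∃t.A) ⊓ A)  ⇔  ((¬A ⊓ (C ⊓ B)) ⊓ (∃t.A ⊔ ¬A)) unsat w.r.t. T
   apply at x₀: (¬A ⊓ (C ⊓ B))⊑¬(∃t.A)
   open: L(x₀) ⊇ {B, C, ¬A, ∀t.¬A, ∀t.¬B}
2. Hence (¬A ⊓ (C ⊓ B)) ⊑ (¬(∃t.A) ⊓ A): not entailed.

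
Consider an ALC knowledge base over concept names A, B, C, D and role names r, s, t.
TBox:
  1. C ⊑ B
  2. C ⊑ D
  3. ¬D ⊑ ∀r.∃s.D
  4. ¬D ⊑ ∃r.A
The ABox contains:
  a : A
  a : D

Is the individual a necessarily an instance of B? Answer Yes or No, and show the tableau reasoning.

No

1. a : B?  L(a) = {A, D} ∪ {¬B}
   open: L(a) ⊇ {A, D, ¬B, ¬C} — a ∉ B possible
2. Hence a : B: not entailed.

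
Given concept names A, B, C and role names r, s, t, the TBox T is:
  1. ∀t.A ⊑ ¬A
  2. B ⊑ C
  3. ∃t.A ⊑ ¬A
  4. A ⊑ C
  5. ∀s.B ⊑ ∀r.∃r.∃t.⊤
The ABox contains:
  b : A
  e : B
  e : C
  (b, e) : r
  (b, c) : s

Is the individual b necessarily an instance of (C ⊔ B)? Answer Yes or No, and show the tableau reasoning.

1. b : (C ⊔ B)?  L(b) = {A} ∪ {(¬C ⊓ ¬B)}
   clash {C, ¬C} at b — b ∈ (C ⊔ B)
2. Hence b : (C ⊔ B): entailed.

Yes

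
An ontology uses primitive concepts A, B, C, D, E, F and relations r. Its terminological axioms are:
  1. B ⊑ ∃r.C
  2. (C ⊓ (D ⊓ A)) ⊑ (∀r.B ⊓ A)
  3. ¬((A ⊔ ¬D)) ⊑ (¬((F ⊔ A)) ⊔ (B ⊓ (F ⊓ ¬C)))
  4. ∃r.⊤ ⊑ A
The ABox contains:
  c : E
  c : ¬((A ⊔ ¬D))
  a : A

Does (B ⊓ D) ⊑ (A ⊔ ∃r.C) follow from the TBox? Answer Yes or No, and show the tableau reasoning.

Yes

1. (B ⊓ D) ⊑ (A ⊔ ∃r.C)  ⇔  ((B ⊓ D) ⊓ (¬A ⊓ ∀r.¬C)) unsat w.r.t. T
   all branches close; clash {A, ¬A} at x₀
2. Hence (B ⊓ D) ⊑ (A ⊔ ∃r.C): entailed.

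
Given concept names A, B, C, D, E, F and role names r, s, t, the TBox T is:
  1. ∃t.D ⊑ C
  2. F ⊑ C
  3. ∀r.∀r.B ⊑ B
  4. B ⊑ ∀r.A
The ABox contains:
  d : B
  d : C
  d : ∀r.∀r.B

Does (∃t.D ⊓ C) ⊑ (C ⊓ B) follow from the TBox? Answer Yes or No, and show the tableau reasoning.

No

1. (∃t.D ⊓ C) ⊑ (C ⊓ B)  ⇔  ((∃t.D ⊓ C) ⊓ (¬C ⊔ ¬B)) unsat w.r.t. T
   open: L(x₀) ⊇ {C, ¬B, ∃r.∃r.¬B, ∃t.D} (+ ∃-successors)
2. Hence (∃t.D ⊓ C) ⊑ (C ⊓ B): not entailed.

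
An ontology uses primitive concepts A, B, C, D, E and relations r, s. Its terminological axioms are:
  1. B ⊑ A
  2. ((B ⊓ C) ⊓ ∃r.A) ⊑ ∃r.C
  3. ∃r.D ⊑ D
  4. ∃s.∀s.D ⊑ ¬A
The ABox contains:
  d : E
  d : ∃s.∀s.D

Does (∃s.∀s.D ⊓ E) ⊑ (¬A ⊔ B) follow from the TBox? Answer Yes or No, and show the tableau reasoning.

Yes

1. (∃s.∀s.D ⊓ E) ⊑ (¬A ⊔ B)  ⇔  ((∃s.∀s.D ⊓ E) ⊓ (A ⊓ ¬B)) unsat w.r.t. T
   all branches close; clash {A, ¬A} at x₀
2. Hence (∃s.∀s.D ⊓ E) ⊑ (¬A ⊔ B): entailed.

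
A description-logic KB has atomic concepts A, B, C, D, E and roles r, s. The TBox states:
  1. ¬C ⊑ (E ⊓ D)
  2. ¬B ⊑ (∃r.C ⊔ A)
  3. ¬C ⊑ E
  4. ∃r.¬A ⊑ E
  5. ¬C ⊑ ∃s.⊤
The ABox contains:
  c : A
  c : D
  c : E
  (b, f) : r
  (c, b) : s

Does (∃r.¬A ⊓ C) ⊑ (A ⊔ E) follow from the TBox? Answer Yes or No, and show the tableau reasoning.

Yes

1. (∃r.¬A ⊓ C) ⊑ (A ⊔ E)  ⇔  ((∃r.¬A ⊓ C) ⊓ (¬A ⊓ ¬E)) unsat w.r.t. T
   all branches close; clash {E, ¬E} at x₀
2. Hence (∃r.¬A ⊓ C) ⊑ (A ⊔ E): entailed.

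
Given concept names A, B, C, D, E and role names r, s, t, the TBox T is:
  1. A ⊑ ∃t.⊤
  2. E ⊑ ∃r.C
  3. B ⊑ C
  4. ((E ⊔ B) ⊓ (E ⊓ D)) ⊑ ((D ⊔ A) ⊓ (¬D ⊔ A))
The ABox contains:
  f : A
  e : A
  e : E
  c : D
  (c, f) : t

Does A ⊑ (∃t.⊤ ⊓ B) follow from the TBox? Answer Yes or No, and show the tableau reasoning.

No

1. A ⊑ (∃t.⊤ ⊓ B)  ⇔  (A ⊓ (∀t.⊥ ⊔ ¬B)) unsat w.r.t. T
   apply at x₀: A⊑∃t.⊤
   open: L(x₀) ⊇ {A, ¬B, ¬E, ∃t.⊤} (+ ∃-successors)
2. Hence A ⊑ (∃t.⊤ ⊓ B): not entailed.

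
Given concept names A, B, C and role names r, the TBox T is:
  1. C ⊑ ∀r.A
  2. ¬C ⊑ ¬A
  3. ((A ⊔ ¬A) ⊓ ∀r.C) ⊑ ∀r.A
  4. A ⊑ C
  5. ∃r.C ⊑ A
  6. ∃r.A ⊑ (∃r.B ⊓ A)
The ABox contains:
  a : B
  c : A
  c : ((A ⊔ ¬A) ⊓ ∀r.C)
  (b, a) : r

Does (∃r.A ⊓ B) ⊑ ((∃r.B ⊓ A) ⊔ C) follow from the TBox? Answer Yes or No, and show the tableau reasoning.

1. (∃r.A ⊓ B) ⊑ ((∃r.B ⊓ A) ⊔ C)  ⇔  ((∃r.A ⊓ B) ⊓ ((∀r.¬B ⊔ ¬A) ⊓ ¬C)) unsat w.r.t. T
   all branches close; clash {A, ¬A} at x₀
2. Hence (∃r.A ⊓ B) ⊑ ((∃r.B ⊓ A) ⊔ C): entailed.

Yes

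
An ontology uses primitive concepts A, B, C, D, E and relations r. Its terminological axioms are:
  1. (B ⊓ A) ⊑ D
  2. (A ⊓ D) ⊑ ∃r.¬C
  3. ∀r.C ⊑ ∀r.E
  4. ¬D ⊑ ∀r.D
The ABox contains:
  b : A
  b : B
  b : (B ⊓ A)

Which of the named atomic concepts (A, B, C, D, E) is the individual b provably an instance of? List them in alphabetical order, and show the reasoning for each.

{A, B, D}

1. b : A?  L(b) = {A, B, (B ⊓ A)} ∪ {¬A}
   clash {A, ¬A} at b — b ∈ A
2. b : B?  L(b) = {A, B, (B ⊓ A)} ∪ {¬B}
   clash {B, ¬B} at b — b ∈ B
3. b : C?  L(b) = {A, B, (B ⊓ A)} ∪ {¬C}
   apply at b: (B ⊓ A)⊑D
   open: L(b) ⊇ {A, B, D, ¬C, ∃r.¬C} (+ ∃-successors) — b ∉ C possible
4. b : D?  L(b) = {A, B, (B ⊓ A)} ∪ {¬D}
   clash {D, ¬D} at b — b ∈ D
5. b : E?  L(b) = {A, B, (B ⊓ A)} ∪ {¬E}
   apply at b: (B ⊓ A)⊑D
   open: L(b) ⊇ {A, B, D, ¬E, ∃r.¬C} (+ ∃-successors) — b ∉ E possible
6. Entailed for b: {A, B, D}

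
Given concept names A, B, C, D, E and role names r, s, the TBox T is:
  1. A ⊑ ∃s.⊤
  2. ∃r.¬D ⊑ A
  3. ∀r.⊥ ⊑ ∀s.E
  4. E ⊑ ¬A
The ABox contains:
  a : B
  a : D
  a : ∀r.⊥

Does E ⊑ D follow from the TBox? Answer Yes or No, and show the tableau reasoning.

1. E ⊑ D  ⇔  (E ⊓ ¬D) unsat w.r.t. T
   apply at x₀: E⊑¬A
   open: L(x₀) ⊇ {E, ¬A, ¬D, ∀r.D, ∃r.⊤} (+ ∃-successors)
2. Hence E ⊑ D: not entailed.

No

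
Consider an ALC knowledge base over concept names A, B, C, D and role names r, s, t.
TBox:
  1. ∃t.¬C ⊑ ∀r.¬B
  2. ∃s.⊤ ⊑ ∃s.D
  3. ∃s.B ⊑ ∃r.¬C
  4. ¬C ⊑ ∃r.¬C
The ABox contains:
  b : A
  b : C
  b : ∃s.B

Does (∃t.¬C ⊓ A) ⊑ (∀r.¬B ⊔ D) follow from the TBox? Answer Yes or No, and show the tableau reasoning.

Yes

1. (∃t.¬C ⊓ A) ⊑ (∀r.¬B ⊔ D)  ⇔  ((∃t.¬C ⊓ A) ⊓ (∃r.B ⊓ ¬D)) unsat w.r.t. T
   all branches close; clash {B, ¬B} at an ∃-successor
2. Hence (∃t.¬C ⊓ A) ⊑ (∀r.¬B ⊔ D): entailed.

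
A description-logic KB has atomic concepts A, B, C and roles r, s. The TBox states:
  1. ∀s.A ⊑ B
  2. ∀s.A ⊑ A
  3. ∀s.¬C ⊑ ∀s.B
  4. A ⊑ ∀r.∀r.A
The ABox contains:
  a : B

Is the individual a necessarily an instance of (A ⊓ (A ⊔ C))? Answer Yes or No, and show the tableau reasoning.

No

1. a : (A ⊓ (A ⊔ C))?  L(a) = {B} ∪ {(¬A ⊔ (¬A ⊓ ¬C))}
   open: L(a) ⊇ {B, ¬A, ∃s.C, ∃s.¬A} (+ ∃-successors) — a ∉ (A ⊓ (A ⊔ C)) possible
2. Hence a : (A ⊓ (A ⊔ C)): not entailed.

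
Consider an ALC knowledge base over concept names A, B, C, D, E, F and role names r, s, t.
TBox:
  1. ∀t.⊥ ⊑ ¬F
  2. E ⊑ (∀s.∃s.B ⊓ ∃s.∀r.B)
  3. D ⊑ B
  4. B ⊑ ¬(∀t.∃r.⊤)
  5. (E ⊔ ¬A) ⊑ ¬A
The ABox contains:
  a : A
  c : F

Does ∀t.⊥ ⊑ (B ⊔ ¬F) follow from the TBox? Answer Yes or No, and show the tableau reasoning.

Yes

1. ∀t.⊥ ⊑ (B ⊔ ¬F)  ⇔  (∀t.⊥ ⊓ (¬B ⊓ F)) unsat w.r.t. T
   all branches close; clash {B, ¬B} at x₀
2. Hence ∀t.⊥ ⊑ (B ⊔ ¬F): entailed.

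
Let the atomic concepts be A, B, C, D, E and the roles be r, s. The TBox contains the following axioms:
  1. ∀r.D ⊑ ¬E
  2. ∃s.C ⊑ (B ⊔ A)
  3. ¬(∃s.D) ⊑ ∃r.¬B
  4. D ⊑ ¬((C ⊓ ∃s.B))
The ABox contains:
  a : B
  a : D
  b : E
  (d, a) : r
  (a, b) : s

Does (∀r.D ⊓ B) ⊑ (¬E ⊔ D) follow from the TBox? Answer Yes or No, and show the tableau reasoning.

Yes

1. (∀r.D ⊓ B) ⊑ (¬E ⊔ D)  ⇔  ((∀r.D ⊓ B) ⊓ (E ⊓ ¬D)) unsat w.r.t. T
   all branches close; clash {E, ¬E} at x₀
2. Hence (∀r.D ⊓ B) ⊑ (¬E ⊔ D): entailed.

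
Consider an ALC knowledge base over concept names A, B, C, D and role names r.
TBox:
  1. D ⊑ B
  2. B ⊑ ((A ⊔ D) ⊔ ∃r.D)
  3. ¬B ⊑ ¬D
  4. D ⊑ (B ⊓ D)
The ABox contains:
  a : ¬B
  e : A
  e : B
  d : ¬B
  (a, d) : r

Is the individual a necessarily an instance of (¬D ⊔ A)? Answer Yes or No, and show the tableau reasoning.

1. a : (¬D ⊔ A)?  L(a) = {¬B} ∪ {(D ⊓ ¬A)}
   clash {D, ¬D} at a — a ∈ (¬D ⊔ A)
2. Hence a : (¬D ⊔ A): entailed.

Yes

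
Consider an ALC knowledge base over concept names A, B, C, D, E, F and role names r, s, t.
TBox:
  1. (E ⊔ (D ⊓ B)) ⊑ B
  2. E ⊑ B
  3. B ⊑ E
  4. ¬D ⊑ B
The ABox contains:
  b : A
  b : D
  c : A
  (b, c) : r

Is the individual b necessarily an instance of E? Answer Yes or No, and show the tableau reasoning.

No

1. b : E?  L(b) = {A, D} ∪ {¬E}
   open: L(b) ⊇ {A, D, ¬B, ¬E} — b ∉ E possible
2. Hence b : E: not entailed.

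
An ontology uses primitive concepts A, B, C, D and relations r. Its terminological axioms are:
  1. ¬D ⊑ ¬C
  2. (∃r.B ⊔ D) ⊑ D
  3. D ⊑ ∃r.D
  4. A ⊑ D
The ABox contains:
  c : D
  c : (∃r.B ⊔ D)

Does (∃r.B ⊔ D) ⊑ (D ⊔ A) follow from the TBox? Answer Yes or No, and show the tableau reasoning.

Yes

1. (∃r.B ⊔ D) ⊑ (D ⊔ A)  ⇔  ((∃r.B ⊔ D) ⊓ (¬D ⊓ ¬A)) unsat w.r.t. T
   all branches close; clash {D, ¬D} at x₀
2. Hence (∃r.B ⊔ D) ⊑ (D ⊔ A): entailed.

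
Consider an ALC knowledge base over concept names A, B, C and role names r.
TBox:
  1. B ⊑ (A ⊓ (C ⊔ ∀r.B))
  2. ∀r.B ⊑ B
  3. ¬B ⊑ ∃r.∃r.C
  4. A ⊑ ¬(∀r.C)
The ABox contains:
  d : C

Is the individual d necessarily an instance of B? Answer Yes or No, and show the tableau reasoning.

No

1. d : B?  L(d) = {C} ∪ {¬B}
   apply at d: ¬B⊑∃r.∃r.C
   open: L(d) ⊇ {C, ¬A, ¬B, ∃r.¬B, ∃r.∃r.C} (+ ∃-successors) — d ∉ B possible
2. Hence d : B: not entailed.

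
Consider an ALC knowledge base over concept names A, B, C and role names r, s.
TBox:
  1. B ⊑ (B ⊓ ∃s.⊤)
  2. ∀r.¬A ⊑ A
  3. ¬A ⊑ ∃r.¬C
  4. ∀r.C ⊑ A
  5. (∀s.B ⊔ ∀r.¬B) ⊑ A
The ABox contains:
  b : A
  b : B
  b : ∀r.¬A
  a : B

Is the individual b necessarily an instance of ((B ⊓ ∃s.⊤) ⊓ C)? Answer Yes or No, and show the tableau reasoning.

No

1. b : ((B ⊓ ∃s.⊤) ⊓ C)?  L(b) = {A, B, ∀r.¬A} ∪ {((¬B ⊔ ∀s.⊥) ⊔ ¬C)}
   apply at b: B⊑(B ⊓ ∃s.⊤)
   open: L(b) ⊇ {A, B, ¬C, ∀r.¬A, ∃s.⊤} (+ ∃-successors) — b ∉ ((B ⊓ ∃s.⊤) ⊓ C) possible
2. Hence b : ((B ⊓ ∃s.⊤) ⊓ C): not entailed.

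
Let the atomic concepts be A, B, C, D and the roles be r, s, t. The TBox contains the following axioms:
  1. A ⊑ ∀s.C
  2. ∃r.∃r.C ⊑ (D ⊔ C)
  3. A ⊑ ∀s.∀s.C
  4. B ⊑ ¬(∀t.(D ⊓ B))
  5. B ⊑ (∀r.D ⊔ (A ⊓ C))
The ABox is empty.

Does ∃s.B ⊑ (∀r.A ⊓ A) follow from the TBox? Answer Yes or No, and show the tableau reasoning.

No

1. ∃s.B ⊑ (∀r.A ⊓ A)  ⇔  (∃s.B ⊓ (∃r.¬A ⊔ ¬A)) unsat w.r.t. T
   open: L(x₀) ⊇ {¬A, ¬B, ∀r.∀r.¬C, ∃s.B} (+ ∃-successors)
2. Hence ∃s.B ⊑ (∀r.A ⊓ A): not entailed.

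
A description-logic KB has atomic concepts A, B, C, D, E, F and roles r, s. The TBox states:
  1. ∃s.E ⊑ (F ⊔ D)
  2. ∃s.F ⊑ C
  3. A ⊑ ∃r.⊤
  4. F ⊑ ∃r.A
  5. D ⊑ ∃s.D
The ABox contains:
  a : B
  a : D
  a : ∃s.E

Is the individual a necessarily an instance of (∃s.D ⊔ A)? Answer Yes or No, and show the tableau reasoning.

1. a : (∃s.D ⊔ A)?  L(a) = {B, D, ∃s.E} ∪ {(∀s.¬D ⊓ ¬A)}
   clash {D, ¬D} at an ∃-successor — a ∈ (∃s.D ⊔ A)
2. Hence a : (∃s.D ⊔ A): entailed.

Yes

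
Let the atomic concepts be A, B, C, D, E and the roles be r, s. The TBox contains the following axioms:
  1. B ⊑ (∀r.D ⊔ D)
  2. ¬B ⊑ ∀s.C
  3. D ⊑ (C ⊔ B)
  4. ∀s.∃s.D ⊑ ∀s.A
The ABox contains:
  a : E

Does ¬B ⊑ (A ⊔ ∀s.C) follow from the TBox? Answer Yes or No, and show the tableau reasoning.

Yes

1. ¬B ⊑ (A ⊔ ∀s.C)  ⇔  (¬B ⊓ (¬A ⊓ ∃s.¬C)) unsat w.r.t. T
   all branches close; clash {B, ¬B} at x₀
2. Hence ¬B ⊑ (A ⊔ ∀s.C): entailed.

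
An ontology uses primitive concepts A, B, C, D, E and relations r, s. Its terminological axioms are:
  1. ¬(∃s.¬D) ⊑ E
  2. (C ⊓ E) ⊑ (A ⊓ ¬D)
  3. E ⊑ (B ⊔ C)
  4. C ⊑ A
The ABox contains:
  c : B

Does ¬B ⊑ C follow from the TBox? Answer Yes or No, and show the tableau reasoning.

No

1. ¬B ⊑ C  ⇔  (¬B ⊓ ¬C) unsat w.r.t. T
   open: L(x₀) ⊇ {¬B, ¬C, ¬E, ∃s.¬D} (+ ∃-successors)
2. Hence ¬B ⊑ C: not entailed.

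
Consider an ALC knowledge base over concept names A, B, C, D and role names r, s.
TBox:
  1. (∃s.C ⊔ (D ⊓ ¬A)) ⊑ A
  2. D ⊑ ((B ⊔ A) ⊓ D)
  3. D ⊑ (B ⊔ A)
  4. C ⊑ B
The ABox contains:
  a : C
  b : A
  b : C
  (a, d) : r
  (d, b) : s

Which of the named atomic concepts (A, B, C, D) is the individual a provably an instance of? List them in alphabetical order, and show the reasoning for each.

1. a : A?  L(a) = {C} ∪ {¬A}
   apply at a: C⊑B
   open: L(a) ⊇ {B, C, ¬A, ¬D, ∀s.¬C} — a ∉ A possible
2. a : B?  L(a) = {C} ∪ {¬B}
   clash {B, ¬B} at a — a ∈ B
3. a : C?  L(a) = {C} ∪ {¬C}
   clash {C, ¬C} at a — a ∈ C
4. a : D?  L(a) = {C} ∪ {¬D}
   apply at a: C⊑B
   open: L(a) ⊇ {B, C, ¬D, ∀s.¬C} — a ∉ D possible
5. Entailed for a: {B, C}

{B, C}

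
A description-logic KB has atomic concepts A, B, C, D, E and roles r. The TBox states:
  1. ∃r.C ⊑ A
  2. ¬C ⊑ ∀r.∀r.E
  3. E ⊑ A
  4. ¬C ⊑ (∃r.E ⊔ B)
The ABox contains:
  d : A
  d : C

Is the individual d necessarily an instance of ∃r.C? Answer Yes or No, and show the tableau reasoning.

1. d : ∃r.C?  L(d) = {A, C} ∪ {∀r.¬C}
   open: L(d) ⊇ {A, C, ∀r.¬C} — d ∉ ∃r.C possible
2. Hence d : ∃r.C: not entailed.

No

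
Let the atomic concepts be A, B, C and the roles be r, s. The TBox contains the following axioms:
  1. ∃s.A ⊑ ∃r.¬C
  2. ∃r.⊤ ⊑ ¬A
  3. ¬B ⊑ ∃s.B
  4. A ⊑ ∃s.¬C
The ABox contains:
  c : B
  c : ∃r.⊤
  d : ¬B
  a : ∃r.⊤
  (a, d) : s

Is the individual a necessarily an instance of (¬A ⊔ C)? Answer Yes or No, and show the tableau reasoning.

1. a : (¬A ⊔ C)?  L(a) = {∃r.⊤} ∪ {(A ⊓ ¬C)}
   clash {A, ¬A} at a — a ∈ (¬A ⊔ C)
2. Hence a : (¬A ⊔ C): entailed.

Yes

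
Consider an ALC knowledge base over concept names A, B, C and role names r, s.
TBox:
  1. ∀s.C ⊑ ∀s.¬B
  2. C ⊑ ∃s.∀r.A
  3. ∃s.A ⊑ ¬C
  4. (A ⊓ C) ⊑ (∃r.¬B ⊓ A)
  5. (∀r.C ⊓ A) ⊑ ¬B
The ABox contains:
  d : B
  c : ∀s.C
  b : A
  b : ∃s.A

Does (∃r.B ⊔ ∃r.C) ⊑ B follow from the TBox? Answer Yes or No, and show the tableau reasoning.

No

1. (∃r.B ⊔ ∃r.C) ⊑ B  ⇔  ((∃r.B ⊔ ∃r.C) ⊓ ¬B) unsat w.r.t. T
   open: L(x₀) ⊇ {¬B, ¬C, ∃r.B, ∃s.¬C} (+ ∃-successors)
2. Hence (∃r.B ⊔ ∃r.C) ⊑ B: not entailed.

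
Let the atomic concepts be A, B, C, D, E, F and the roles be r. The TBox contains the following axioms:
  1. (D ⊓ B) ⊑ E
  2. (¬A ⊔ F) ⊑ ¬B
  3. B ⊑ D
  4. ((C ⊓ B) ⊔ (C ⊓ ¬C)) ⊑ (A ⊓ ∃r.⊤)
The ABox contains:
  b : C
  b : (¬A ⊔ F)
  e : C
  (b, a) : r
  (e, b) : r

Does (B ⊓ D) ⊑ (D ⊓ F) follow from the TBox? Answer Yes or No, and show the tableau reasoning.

1. (B ⊓ D) ⊑ (D ⊓ F)  ⇔  ((B ⊓ D) ⊓ (¬D ⊔ ¬F)) unsat w.r.t. T
   open: L(x₀) ⊇ {A, B, D, E, ¬C, …}
2. Hence (B ⊓ D) ⊑ (D ⊓ F): not entailed.

No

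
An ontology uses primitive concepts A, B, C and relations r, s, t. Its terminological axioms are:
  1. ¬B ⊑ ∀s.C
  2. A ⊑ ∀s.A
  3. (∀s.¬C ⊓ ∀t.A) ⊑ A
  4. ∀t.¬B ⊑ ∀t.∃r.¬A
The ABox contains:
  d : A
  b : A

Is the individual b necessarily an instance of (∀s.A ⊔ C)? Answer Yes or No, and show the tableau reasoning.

1. b : (∀s.A ⊔ C)?  L(b) = {A} ∪ {(∃s.¬A ⊓ ¬C)}
   clash {A, ¬A} at an ∃-successor — b ∈ (∀s.A ⊔ C)
2. Hence b : (∀s.A ⊔ C): entailed.

Yes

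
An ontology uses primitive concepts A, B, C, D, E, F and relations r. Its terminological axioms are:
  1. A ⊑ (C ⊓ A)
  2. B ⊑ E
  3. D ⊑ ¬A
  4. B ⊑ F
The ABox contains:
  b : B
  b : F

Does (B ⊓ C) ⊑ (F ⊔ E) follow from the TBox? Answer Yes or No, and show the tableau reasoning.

Yes

1. (B ⊓ C) ⊑ (F ⊔ E)  ⇔  ((B ⊓ C) ⊓ (¬F ⊓ ¬E)) unsat w.r.t. T
   all branches close; clash {E, ¬E} at x₀
2. Hence (B ⊓ C) ⊑ (F ⊔ E): entailed.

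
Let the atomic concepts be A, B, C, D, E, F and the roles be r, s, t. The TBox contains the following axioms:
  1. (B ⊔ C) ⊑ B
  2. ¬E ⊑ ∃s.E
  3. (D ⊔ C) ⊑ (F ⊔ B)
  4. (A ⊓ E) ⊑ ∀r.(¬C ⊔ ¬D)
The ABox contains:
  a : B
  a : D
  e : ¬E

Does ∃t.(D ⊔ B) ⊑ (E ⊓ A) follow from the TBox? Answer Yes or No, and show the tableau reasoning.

1. ∃t.(D ⊔ B) ⊑ (E ⊓ A)  ⇔  (∃t.(D ⊔ B) ⊓ (¬E ⊔ ¬A)) unsat w.r.t. T
   open: L(x₀) ⊇ {E, ¬A, ¬B, ¬C, ¬D, …} (+ ∃-successors)
2. Hence ∃t.(D ⊔ B) ⊑ (E ⊓ A): not entailed.

No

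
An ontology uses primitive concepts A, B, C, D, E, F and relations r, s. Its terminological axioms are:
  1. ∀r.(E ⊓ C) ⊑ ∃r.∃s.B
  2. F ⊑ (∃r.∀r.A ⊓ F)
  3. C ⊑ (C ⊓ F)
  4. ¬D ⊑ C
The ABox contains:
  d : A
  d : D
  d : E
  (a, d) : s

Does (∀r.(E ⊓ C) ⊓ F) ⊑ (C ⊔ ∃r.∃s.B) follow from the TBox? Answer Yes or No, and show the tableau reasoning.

1. (∀r.(E ⊓ C) ⊓ F) ⊑ (C ⊔ ∃r.∃s.B)  ⇔  ((∀r.(E ⊓ C) ⊓ F) ⊓ (¬C ⊓ ∀r.∀s.¬B)) unsat w.r.t. T
   all branches close; clash {C, ¬C} at x₀
2. Hence (∀r.(E ⊓ C) ⊓ F) ⊑ (C ⊔ ∃r.∃s.B): entailed.

Yes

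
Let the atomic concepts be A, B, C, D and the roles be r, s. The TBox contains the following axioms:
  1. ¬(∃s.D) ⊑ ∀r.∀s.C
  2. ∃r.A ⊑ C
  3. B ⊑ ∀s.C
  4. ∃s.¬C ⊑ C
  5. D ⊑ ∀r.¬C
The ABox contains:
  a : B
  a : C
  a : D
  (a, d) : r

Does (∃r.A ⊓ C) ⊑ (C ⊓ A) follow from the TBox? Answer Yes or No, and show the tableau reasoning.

1. (∃r.A ⊓ C) ⊑ (C ⊓ A)  ⇔  ((∃r.A ⊓ C) ⊓ (¬C ⊔ ¬A)) unsat w.r.t. T
   open: L(x₀) ⊇ {C, ¬A, ¬B, ¬D, ∃r.A, …} (+ ∃-successors)
2. Hence (∃r.A ⊓ C) ⊑ (C ⊓ A): not entailed.

No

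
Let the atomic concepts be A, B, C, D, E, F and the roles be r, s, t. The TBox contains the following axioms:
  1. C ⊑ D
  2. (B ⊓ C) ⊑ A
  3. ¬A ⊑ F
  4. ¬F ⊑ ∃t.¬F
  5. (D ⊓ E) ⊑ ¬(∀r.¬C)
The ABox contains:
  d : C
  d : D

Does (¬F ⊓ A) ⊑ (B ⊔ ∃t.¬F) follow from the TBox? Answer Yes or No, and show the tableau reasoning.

1. (¬F ⊓ A) ⊑ (B ⊔ ∃t.¬F)  ⇔  ((¬F ⊓ A) ⊓ (¬B ⊓ ∀t.F)) unsat w.r.t. T
   all branches close; clash {F, ¬F} at an ∃-successor
2. Hence (¬F ⊓ A) ⊑ (B ⊔ ∃t.¬F): entailed.

Yes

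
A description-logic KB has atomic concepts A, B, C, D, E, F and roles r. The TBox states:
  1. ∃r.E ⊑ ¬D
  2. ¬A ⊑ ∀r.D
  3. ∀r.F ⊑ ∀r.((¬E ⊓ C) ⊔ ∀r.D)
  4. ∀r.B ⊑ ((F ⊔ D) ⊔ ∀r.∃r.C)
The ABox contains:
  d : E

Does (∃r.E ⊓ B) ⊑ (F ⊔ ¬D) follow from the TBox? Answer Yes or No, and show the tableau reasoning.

Yes

1. (∃r.E ⊓ B) ⊑ (F ⊔ ¬D)  ⇔  ((∃r.E ⊓ B) ⊓ (¬F ⊓ D)) unsat w.r.t. T
   all branches close; clash {D, ¬D} at x₀
2. Hence (∃r.E ⊓ B) ⊑ (F ⊔ ¬D): entailed.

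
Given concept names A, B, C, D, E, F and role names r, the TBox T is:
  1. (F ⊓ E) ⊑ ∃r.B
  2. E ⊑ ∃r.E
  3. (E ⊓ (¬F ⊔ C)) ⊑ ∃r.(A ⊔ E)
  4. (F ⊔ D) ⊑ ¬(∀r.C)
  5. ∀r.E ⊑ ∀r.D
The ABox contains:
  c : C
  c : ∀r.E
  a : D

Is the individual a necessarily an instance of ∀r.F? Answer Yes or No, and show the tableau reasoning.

1. a : ∀r.F?  L(a) = {D} ∪ {∃r.¬F}
   open: L(a) ⊇ {D, ¬E, ∃r.¬C, ∃r.¬E, ∃r.¬F} (+ ∃-successors) — a ∉ ∀r.F possible
2. Hence a : ∀r.F: not entailed.

No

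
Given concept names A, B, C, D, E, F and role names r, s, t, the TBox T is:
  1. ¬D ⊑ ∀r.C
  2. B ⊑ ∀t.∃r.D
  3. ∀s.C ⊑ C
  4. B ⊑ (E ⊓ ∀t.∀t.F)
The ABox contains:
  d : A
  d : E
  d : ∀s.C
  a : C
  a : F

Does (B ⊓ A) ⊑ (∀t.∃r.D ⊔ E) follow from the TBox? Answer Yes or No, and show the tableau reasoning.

1. (B ⊓ A) ⊑ (∀t.∃r.D ⊔ E)  ⇔  ((B ⊓ A) ⊓ (∃t.∀r.¬D ⊓ ¬E)) unsat w.r.t. T
   all branches close; clash {E, ¬E} at x₀
2. Hence (B ⊓ A) ⊑ (∀t.∃r.D ⊔ E): entailed.

Yes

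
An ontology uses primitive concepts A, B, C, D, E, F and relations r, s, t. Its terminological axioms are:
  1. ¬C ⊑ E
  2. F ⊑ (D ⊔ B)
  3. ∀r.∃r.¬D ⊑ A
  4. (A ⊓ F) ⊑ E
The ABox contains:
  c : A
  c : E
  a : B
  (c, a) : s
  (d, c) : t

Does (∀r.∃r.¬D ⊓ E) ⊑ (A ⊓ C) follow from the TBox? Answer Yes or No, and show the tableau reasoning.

No

1. (∀r.∃r.¬D ⊓ E) ⊑ (A ⊓ C)  ⇔  ((∀r.∃r.¬D ⊓ E) ⊓ (¬A ⊔ ¬C)) unsat w.r.t. T
   apply at x₀: ∀r.∃r.¬D⊑A
   open: L(x₀) ⊇ {A, E, ¬C, ¬F, ∀r.∃r.¬D}
2. Hence (∀r.∃r.¬D ⊓ E) ⊑ (A ⊓ C): not entailed.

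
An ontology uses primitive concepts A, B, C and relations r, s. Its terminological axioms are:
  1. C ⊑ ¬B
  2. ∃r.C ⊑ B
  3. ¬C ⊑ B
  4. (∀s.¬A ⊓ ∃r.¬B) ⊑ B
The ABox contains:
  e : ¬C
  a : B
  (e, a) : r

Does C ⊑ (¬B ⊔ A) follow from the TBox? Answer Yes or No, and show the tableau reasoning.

1. C ⊑ (¬B ⊔ A)  ⇔  (C ⊓ (B ⊓ ¬A)) unsat w.r.t. T
   all branches close; clash {B, ¬B} at x₀
2. Hence C ⊑ (¬B ⊔ A): entailed.

Yes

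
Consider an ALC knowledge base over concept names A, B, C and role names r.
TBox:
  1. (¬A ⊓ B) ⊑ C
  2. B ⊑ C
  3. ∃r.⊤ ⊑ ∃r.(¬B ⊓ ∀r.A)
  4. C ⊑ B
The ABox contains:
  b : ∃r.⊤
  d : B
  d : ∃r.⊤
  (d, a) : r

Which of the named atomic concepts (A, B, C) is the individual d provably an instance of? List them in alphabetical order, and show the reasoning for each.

1. d : A?  L(d) = {B, ∃r.⊤} ∪ {¬A}
   apply at d: B⊑C; ∃r.⊤⊑∃r.(¬B ⊓ ∀r.A)
   open: L(d) ⊇ {B, C, ¬A, ∃r.(¬B ⊓ ∀r.A), ∃r.⊤} (+ ∃-successors) — d ∉ A possible
2. d : B?  L(d) = {B, ∃r.⊤} ∪ {¬B}
   clash {B, ¬B} at d — d ∈ B
3. d : C?  L(d) = {B, ∃r.⊤} ∪ {¬C}
   clash {C, ¬C} at d — d ∈ C
4. Entailed for d: {B, C}

{B, C}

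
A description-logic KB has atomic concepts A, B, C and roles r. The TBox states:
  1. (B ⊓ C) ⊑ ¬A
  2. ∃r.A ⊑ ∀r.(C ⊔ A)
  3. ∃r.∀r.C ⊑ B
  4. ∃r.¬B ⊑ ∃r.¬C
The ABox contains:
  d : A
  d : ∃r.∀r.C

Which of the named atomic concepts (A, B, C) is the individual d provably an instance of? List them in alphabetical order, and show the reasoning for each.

{A, B}

1. d : A?  L(d) = {A, ∃r.∀r.C} ∪ {¬A}
   clash {A, ¬A} at d — d ∈ A
2. d : B?  L(d) = {A, ∃r.∀r.C} ∪ {¬B}
   clash {A, ¬A} at d — d ∈ B
3. d : C?  L(d) = {A, ∃r.∀r.C} ∪ {¬C}
   apply at d: ∃r.∀r.C⊑B
   open: L(d) ⊇ {A, B, ¬C, ∀r.B, ∀r.¬A, …} (+ ∃-successors) — d ∉ C possible
4. Entailed for d: {A, B}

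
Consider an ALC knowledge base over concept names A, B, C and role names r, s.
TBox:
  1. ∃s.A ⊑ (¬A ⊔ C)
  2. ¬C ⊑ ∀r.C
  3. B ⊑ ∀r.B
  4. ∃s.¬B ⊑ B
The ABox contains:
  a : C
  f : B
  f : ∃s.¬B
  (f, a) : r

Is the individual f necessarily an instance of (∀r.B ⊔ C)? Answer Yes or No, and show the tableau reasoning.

Yes

1. f : (∀r.B ⊔ C)?  L(f) = {B, ∃s.¬B} ∪ {(∃r.¬B ⊓ ¬C)}
   clash {C, ¬C} at f — f ∈ (∀r.B ⊔ C)
2. Hence f : (∀r.B ⊔ C): entailed.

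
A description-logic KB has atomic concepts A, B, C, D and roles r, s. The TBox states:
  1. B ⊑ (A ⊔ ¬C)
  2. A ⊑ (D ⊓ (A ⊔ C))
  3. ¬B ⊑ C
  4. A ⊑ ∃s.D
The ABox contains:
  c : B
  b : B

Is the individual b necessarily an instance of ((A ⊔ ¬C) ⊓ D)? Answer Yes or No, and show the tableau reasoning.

No

1. b : ((A ⊔ ¬C) ⊓ D)?  L(b) = {B} ∪ {((¬A ⊓ C) ⊔ ¬D)}
   apply at b: B⊑(A ⊔ ¬C)
   open: L(b) ⊇ {B, ¬A, ¬C, ¬D} — b ∉ ((A ⊔ ¬C) ⊓ D) possible
2. Hence b : ((A ⊔ ¬C) ⊓ D): not entailed.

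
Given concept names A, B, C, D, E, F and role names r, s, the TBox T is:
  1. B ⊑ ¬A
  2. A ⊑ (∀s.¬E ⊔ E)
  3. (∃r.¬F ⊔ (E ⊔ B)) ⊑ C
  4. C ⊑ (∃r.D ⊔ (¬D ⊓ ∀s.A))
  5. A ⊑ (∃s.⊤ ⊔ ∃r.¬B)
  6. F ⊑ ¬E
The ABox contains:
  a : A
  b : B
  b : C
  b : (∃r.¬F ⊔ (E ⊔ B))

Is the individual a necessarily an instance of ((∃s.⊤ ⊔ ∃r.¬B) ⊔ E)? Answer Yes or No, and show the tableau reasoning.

1. a : ((∃s.⊤ ⊔ ∃r.¬B) ⊔ E)?  L(a) = {A} ∪ {((∀s.⊥ ⊓ ∀r.B) ⊓ ¬E)}
   clash {A, ¬A} at a — a ∈ ((∃s.⊤ ⊔ ∃r.¬B) ⊔ E)
2. Hence a : ((∃s.⊤ ⊔ ∃r.¬B) ⊔ E): entailed.

Yes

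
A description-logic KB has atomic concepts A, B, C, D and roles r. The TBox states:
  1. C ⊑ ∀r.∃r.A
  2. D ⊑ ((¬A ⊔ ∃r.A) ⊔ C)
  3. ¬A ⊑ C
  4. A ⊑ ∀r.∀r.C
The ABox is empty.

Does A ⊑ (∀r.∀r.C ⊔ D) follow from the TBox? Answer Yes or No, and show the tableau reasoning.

1. A ⊑ (∀r.∀r.C ⊔ D)  ⇔  (A ⊓ (∃r.∃r.¬C ⊓ ¬D)) unsat w.r.t. T
   all branches close; clash {C, ¬C} at an ∃-successor
2. Hence A ⊑ (∀r.∀r.C ⊔ D): entailed.

Yes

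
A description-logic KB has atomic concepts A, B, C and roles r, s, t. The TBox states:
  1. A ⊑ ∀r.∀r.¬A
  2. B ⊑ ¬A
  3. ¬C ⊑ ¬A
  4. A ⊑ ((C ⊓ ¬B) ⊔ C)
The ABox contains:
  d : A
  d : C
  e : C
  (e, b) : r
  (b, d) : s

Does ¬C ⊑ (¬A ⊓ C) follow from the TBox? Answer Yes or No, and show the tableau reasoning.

1. ¬C ⊑ (¬A ⊓ C)  ⇔  (¬C ⊓ (A ⊔ ¬C)) unsat w.r.t. T
   apply at x₀: ¬C⊑¬A
   open: L(x₀) ⊇ {¬A, ¬C}
2. Hence ¬C ⊑ (¬A ⊓ C): not entailed.

No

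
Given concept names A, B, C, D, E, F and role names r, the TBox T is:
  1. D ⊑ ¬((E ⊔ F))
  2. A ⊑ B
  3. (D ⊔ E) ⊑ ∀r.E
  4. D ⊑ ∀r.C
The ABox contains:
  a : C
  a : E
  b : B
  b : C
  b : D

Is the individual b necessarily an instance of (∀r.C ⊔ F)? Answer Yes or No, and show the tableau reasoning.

1. b : (∀r.C ⊔ F)?  L(b) = {B, C, D} ∪ {(∃r.¬C ⊓ ¬F)}
   clash {C, ¬C} at an ∃-successor — b ∈ (∀r.C ⊔ F)
2. Hence b : (∀r.C ⊔ F): entailed.

Yes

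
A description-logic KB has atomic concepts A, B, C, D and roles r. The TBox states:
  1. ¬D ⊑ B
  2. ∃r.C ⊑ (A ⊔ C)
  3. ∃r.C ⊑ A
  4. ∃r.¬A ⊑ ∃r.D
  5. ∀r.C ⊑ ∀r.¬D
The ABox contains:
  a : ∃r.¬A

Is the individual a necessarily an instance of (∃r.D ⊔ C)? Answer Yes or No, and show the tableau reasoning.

1. a : (∃r.D ⊔ C)?  L(a) = {∃r.¬A} ∪ {(∀r.¬D ⊓ ¬C)}
   clash {C, ¬C} at a — a ∈ (∃r.D ⊔ C)
2. Hence a : (∃r.D ⊔ C): entailed.

Yes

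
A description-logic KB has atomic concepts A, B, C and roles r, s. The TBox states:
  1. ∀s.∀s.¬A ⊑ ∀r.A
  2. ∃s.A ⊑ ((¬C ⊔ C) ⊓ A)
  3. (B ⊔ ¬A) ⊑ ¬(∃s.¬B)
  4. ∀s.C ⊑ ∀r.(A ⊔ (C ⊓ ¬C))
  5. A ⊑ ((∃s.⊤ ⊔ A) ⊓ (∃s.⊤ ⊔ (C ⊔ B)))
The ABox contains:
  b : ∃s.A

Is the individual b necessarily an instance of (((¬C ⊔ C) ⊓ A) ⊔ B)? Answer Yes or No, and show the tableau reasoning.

1. b : (((¬C ⊔ C) ⊓ A) ⊔ B)?  L(b) = {∃s.A} ∪ {(((C ⊓ ¬C) ⊔ ¬A) ⊓ ¬B)}
   clash {A, ¬A} at b — b ∈ (((¬C ⊔ C) ⊓ A) ⊔ B)
2. Hence b : (((¬C ⊔ C) ⊓ A) ⊔ B): entailed.

Yes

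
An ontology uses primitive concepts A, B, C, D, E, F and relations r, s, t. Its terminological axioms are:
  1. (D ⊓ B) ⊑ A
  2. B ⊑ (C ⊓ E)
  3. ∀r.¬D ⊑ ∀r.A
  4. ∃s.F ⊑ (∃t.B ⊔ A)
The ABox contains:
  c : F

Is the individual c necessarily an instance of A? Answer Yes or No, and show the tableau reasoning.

1. c : A?  L(c) = {F} ∪ {¬A}
   open: L(c) ⊇ {F, ¬A, ¬B, ∀s.¬F, ∃r.D} (+ ∃-successors) — c ∉ A possible
2. Hence c : A: not entailed.

No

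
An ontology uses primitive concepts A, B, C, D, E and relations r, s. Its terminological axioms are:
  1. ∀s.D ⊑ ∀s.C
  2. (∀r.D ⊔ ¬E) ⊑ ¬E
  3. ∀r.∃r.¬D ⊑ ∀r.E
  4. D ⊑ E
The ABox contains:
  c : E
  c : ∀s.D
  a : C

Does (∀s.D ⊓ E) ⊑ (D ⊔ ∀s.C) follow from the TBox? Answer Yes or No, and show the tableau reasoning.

Yes

1. (∀s.D ⊓ E) ⊑ (D ⊔ ∀s.C)  ⇔  ((∀s.D ⊓ E) ⊓ (¬D ⊓ ∃s.¬C)) unsat w.r.t. T
   all branches close; clash {E, ¬E} at x₀
2. Hence (∀s.D ⊓ E) ⊑ (D ⊔ ∀s.C): entailed.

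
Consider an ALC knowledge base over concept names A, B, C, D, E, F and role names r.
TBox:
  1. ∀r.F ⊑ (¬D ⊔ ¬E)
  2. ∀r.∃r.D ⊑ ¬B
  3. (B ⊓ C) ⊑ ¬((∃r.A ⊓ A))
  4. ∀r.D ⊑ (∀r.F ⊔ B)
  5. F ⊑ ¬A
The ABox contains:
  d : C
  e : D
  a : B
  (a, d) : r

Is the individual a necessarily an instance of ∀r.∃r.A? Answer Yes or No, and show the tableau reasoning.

No

1. a : ∀r.∃r.A?  L(a) = {B} ∪ {∃r.∀r.¬A}
   open: L(a) ⊇ {B, ¬C, ¬F, ∃r.¬D, ∃r.¬F, …} (+ ∃-successors) — a ∉ ∀r.∃r.A possible
2. Hence a : ∀r.∃r.A: not entailed.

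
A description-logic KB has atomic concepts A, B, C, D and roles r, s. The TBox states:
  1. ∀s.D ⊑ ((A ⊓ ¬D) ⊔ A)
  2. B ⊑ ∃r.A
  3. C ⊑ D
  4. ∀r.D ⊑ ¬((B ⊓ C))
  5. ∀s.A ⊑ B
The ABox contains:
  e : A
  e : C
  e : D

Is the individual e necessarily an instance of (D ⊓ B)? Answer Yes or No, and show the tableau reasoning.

1. e : (D ⊓ B)?  L(e) = {A, C, D} ∪ {(¬D ⊔ ¬B)}
   open: L(e) ⊇ {A, C, D, ¬B, ∃r.¬D, …} (+ ∃-successors) — e ∉ (D ⊓ B) possible
2. Hence e : (D ⊓ B): not entailed.

No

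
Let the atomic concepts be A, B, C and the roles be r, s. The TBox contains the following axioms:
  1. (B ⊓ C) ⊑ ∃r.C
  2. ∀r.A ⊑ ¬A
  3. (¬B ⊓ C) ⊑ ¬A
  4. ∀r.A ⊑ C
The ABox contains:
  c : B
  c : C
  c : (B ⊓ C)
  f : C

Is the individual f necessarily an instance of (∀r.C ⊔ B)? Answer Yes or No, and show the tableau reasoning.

1. f : (∀r.C ⊔ B)?  L(f) = {C} ∪ {(∃r.¬C ⊓ ¬B)}
   open: L(f) ⊇ {C, ¬A, ¬B, ∃r.¬C} (+ ∃-successors) — f ∉ (∀r.C ⊔ B) possible
2. Hence f : (∀r.C ⊔ B): not entailed.

No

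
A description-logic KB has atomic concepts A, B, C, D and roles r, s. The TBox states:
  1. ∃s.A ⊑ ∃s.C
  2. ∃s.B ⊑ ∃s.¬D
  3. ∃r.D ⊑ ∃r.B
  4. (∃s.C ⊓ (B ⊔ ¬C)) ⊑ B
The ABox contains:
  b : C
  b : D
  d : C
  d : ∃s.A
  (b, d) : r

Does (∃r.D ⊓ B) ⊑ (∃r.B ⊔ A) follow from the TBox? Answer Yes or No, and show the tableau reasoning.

1. (∃r.D ⊓ B) ⊑ (∃r.B ⊔ A)  ⇔  ((∃r.D ⊓ B) ⊓ (∀r.¬B ⊓ ¬A)) unsat w.r.t. T
   all branches close; clash {B, ¬B} at an ∃-successor
2. Hence (∃r.D ⊓ B) ⊑ (∃r.B ⊔ A): entailed.

Yes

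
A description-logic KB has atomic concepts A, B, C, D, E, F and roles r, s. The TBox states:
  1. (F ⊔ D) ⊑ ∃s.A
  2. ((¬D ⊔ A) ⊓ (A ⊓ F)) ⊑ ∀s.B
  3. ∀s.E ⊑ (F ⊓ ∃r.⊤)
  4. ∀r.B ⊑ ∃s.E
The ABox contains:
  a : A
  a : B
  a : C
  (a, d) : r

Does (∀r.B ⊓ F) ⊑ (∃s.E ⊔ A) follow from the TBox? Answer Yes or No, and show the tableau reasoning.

Yes

1. (∀r.B ⊓ F) ⊑ (∃s.E ⊔ A)  ⇔  ((∀r.B ⊓ F) ⊓ (∀s.¬E ⊓ ¬A)) unsat w.r.t. T
   all branches close; clash {E, ¬E} at an ∃-successor
2. Hence (∀r.B ⊓ F) ⊑ (∃s.E ⊔ A): entailed.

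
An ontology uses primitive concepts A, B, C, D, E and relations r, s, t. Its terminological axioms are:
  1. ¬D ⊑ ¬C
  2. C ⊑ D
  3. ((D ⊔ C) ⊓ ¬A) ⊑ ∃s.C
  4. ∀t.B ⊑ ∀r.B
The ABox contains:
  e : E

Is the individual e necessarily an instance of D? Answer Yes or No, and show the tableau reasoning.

No

1. e : D?  L(e) = {E} ∪ {¬D}
   apply at e: ¬D⊑¬C
   open: L(e) ⊇ {E, ¬C, ¬D, ∃t.¬B} (+ ∃-successors) — e ∉ D possible
2. Hence e : D: not entailed.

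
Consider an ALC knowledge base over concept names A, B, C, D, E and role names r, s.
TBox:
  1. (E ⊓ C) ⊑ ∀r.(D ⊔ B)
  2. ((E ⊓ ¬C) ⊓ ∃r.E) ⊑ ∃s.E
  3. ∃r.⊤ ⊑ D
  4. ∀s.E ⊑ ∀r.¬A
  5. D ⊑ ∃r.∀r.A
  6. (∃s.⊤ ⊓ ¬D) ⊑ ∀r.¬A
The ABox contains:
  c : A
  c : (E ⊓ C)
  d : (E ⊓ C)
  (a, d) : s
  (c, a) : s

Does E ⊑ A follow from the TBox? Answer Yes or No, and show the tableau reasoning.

No

1. E ⊑ A  ⇔  (E ⊓ ¬A) unsat w.r.t. T
   open: L(x₀) ⊇ {E, ¬A, ¬C, ¬D, ∀r.¬A, …}
2. Hence E ⊑ A: not entailed.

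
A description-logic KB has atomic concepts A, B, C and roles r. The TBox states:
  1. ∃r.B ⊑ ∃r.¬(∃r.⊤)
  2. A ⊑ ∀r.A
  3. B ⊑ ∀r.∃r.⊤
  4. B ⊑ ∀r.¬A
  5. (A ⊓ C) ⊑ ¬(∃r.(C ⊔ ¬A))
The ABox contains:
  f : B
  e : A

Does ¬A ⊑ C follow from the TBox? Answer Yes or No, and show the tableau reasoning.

1. ¬A ⊑ C  ⇔  (¬A ⊓ ¬C) unsat w.r.t. T
   open: L(x₀) ⊇ {¬A, ¬B, ¬C, ∀r.¬B}
2. Hence ¬A ⊑ C: not entailed.

No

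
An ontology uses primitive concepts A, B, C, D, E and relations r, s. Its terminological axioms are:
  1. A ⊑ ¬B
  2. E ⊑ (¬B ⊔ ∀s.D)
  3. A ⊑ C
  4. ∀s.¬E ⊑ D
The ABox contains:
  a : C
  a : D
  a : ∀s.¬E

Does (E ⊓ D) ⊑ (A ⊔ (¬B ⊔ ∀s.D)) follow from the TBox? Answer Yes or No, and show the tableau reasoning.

1. (E ⊓ D) ⊑ (A ⊔ (¬B ⊔ ∀s.D))  ⇔  ((E ⊓ D) ⊓ (¬A ⊓ (B ⊓ ∃s.¬D))) unsat w.r.t. T
   all branches close; clash {D, ¬D} at an ∃-successor
2. Hence (E ⊓ D) ⊑ (A ⊔ (¬B ⊔ ∀s.D)): entailed.

Yes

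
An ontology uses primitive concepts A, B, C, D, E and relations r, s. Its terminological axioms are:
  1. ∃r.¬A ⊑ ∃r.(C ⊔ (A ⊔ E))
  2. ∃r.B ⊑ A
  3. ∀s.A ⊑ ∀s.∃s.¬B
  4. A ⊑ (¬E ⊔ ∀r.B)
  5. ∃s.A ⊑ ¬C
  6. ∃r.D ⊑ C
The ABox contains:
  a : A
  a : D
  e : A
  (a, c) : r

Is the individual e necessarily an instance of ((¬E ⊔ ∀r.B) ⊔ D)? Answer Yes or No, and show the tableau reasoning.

1. e : ((¬E ⊔ ∀r.B) ⊔ D)?  L(e) = {A} ∪ {((E ⊓ ∃r.¬B) ⊓ ¬D)}
   clash {C, ¬C} at e — e ∈ ((¬E ⊔ ∀r.B) ⊔ D)
2. Hence e : ((¬E ⊔ ∀r.B) ⊔ D): entailed.

Yes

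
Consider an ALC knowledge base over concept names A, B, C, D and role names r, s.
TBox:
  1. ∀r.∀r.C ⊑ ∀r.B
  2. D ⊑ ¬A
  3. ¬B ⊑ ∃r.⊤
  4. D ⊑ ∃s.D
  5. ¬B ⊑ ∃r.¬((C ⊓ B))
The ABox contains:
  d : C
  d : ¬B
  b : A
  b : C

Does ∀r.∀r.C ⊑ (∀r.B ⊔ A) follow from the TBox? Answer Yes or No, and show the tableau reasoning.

1. ∀r.∀r.C ⊑ (∀r.B ⊔ A)  ⇔  (∀r.∀r.C ⊓ (∃r.¬B ⊓ ¬A)) unsat w.r.t. T
   all branches close; clash {B, ¬B} at an ∃-successor
2. Hence ∀r.∀r.C ⊑ (∀r.B ⊔ A): entailed.

Yes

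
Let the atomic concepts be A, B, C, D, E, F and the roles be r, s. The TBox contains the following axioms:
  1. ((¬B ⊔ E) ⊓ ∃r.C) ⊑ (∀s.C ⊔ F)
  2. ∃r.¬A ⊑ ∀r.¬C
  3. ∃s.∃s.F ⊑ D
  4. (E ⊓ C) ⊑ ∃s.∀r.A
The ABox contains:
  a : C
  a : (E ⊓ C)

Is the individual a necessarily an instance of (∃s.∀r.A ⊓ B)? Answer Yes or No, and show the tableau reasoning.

1. a : (∃s.∀r.A ⊓ B)?  L(a) = {C, (E ⊓ C)} ∪ {(∀s.∃r.¬A ⊔ ¬B)}
   apply at a: (E ⊓ C)⊑∃s.∀r.A
   open: L(a) ⊇ {C, E, ¬B, ∀r.A, ∀r.¬C, …} (+ ∃-successors) — a ∉ (∃s.∀r.A ⊓ B) possible
2. Hence a : (∃s.∀r.A ⊓ B): not entailed.

No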